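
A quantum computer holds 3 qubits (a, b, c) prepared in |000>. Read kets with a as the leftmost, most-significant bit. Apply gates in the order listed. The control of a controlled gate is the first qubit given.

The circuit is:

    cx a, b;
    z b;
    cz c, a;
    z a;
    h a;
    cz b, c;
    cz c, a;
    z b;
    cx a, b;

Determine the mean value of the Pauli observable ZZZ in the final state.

The observable ZZZ averages to 1.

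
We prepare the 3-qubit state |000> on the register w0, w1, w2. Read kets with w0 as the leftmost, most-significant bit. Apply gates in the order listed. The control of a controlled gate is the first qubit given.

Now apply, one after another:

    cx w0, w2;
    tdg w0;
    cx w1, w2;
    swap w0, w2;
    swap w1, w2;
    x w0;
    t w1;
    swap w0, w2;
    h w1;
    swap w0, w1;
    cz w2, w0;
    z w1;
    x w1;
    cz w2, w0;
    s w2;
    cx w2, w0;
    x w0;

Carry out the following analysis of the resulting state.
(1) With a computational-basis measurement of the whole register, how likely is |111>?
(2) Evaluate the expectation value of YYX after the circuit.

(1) The probability of measuring |111> is 1/2.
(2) In the final state, YYX has expectation 0.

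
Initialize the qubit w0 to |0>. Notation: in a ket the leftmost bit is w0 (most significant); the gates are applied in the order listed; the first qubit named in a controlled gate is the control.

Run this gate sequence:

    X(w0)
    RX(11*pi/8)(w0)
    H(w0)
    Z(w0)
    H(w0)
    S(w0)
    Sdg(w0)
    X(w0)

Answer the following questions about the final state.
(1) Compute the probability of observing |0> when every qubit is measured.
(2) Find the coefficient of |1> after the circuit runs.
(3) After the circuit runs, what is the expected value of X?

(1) The probability of measuring |0> is sin(5*pi/16)**2.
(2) The amplitude on |1> is -cos(5*pi/16).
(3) In the final state, X has expectation 0.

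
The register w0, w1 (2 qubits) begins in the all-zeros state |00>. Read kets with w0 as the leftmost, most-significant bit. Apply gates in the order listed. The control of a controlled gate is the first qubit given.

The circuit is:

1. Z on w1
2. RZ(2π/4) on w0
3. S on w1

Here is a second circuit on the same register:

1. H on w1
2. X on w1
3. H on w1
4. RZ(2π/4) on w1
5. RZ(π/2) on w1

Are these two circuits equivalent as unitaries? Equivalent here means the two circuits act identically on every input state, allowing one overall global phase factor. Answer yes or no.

No — the two circuits implement different unitaries, even allowing a global phase.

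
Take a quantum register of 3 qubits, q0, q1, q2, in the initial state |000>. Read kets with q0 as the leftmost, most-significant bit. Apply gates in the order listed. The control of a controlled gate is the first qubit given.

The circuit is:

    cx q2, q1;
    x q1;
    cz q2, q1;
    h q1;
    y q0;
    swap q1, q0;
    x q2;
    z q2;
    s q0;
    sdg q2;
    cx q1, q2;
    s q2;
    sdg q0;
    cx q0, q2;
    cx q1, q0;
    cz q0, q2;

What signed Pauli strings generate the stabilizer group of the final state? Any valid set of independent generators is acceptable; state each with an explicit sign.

One valid set of independent stabilizer generators is -XIX, -ZIZ, -IZI (any independent generating set of the same group is equally correct).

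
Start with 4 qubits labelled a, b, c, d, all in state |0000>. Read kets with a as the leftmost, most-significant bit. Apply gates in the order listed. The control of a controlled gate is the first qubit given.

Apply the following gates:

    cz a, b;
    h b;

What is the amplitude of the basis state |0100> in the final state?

The amplitude on |0100> is sqrt(2)/2.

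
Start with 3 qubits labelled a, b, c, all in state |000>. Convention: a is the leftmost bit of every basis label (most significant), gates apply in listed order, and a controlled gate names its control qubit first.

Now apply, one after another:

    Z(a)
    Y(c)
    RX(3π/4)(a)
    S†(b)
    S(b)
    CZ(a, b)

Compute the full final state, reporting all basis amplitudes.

After the circuit, the state carries amplitude I*sqrt(2 - sqrt(2))/2 on |001>, sqrt(sqrt(2) + 2)/2 on |101>, and 0 on every other basis state.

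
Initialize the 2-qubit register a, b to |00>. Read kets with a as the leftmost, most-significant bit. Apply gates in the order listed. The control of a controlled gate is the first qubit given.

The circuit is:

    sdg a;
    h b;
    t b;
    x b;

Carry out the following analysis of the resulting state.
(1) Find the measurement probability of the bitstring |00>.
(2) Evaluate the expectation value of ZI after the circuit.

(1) Outcome |00> occurs with probability 1/2.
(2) The expectation value of ZI is 1.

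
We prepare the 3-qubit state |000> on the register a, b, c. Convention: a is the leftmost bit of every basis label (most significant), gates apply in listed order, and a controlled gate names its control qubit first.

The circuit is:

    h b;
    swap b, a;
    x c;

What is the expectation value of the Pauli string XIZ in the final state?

The observable XIZ averages to -1.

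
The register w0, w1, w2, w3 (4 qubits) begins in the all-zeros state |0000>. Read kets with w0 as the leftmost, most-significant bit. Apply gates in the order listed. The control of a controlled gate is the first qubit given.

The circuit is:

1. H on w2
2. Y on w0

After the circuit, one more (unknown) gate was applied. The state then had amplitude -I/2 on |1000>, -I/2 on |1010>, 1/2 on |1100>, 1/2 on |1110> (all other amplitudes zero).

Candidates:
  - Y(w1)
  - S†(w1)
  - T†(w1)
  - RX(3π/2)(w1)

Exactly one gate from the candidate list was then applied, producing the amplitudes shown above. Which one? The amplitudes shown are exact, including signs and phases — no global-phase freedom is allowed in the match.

The unique candidate consistent with the amplitudes is RX(3π/2)(w1).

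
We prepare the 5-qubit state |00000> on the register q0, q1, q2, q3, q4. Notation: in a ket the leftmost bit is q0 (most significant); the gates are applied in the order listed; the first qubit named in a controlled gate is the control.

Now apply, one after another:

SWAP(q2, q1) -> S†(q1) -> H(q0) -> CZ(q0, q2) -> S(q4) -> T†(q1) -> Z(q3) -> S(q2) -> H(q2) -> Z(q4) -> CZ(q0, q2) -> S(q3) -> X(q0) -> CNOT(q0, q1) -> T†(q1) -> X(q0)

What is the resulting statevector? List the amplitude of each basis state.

After the circuit, the state carries amplitude -exp(3*I*pi/4)/2 on |01000>, -exp(3*I*pi/4)/2 on |01100>, 1/2 on |10000>, -1/2 on |10100>, and 0 on every other basis state.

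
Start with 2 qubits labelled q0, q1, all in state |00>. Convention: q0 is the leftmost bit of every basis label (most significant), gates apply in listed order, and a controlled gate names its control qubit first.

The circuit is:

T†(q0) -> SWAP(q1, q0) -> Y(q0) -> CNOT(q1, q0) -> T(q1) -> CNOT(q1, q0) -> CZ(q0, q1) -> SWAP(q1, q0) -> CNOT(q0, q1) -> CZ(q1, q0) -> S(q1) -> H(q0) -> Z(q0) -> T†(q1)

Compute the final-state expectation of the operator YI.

The observable YI averages to 0.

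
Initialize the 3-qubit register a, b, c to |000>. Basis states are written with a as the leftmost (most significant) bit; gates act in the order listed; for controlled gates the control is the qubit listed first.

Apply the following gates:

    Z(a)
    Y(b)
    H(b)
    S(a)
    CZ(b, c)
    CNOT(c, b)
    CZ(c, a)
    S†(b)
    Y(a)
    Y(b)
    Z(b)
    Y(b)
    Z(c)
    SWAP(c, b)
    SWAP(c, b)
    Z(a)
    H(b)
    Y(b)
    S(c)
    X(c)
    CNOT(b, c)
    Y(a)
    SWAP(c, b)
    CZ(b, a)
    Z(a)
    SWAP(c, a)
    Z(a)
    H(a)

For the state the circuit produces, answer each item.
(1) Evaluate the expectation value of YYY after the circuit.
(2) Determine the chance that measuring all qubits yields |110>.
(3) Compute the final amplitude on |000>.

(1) The observable YYY averages to 0. Key observation: steps 14-15 multiply out to the identity, so the circuit reduces to the remaining gates.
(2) A full measurement returns |110> with probability 1/4.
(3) The amplitude on |000> is sqrt(2)*(1 - I)/4.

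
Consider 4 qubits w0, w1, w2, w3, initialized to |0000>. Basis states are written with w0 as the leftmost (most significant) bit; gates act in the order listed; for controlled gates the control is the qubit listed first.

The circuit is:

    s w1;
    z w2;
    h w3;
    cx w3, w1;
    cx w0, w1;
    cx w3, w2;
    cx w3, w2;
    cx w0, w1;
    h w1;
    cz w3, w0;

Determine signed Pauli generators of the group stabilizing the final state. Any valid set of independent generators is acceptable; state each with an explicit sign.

The final state is stabilized by the group generated by +IXIZ, +IZIX, +ZIII, +IIZI; other independent generating sets are equally valid. Key observation: the block from step 5 through step 8 cancels to the identity and can be dropped.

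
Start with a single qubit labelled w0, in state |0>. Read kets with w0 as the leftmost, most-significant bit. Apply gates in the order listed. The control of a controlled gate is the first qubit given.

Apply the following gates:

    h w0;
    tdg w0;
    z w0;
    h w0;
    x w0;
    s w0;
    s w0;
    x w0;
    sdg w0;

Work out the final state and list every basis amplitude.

The final amplitudes are -1/2 - exp(3*I*pi/4)/2 on |0>, -I/2 - exp(I*pi/4)/2 on |1>.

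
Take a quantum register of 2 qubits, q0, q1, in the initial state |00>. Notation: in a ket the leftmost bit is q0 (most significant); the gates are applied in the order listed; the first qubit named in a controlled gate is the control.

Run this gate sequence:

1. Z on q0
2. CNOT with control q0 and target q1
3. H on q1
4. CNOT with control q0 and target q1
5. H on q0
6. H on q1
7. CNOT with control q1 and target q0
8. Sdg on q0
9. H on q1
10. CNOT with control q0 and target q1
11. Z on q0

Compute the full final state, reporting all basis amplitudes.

The final amplitudes are 1/2 on |00>, 1/2 on |01>, I/2 on |10>, I/2 on |11>.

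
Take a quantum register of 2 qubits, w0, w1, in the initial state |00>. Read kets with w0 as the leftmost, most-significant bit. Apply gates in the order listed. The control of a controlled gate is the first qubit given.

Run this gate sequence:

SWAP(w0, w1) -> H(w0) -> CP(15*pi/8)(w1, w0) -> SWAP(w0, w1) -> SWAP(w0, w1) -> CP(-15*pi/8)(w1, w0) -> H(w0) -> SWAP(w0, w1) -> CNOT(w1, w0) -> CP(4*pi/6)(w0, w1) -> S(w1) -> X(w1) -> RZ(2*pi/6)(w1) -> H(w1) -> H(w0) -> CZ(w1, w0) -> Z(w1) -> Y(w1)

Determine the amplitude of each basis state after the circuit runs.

After the circuit, the state carries amplitude -exp(2*I*pi/3)/2 on |00>, exp(2*I*pi/3)/2 on |01>, exp(2*I*pi/3)/2 on |10>, exp(2*I*pi/3)/2 on |11>. Key observation: steps 1-8 multiply out to the identity, so the circuit reduces to the remaining gates.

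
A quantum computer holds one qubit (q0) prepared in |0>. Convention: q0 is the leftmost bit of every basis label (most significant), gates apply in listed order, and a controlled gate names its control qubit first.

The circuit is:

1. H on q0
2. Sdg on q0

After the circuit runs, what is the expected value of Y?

The expectation value of Y is -1.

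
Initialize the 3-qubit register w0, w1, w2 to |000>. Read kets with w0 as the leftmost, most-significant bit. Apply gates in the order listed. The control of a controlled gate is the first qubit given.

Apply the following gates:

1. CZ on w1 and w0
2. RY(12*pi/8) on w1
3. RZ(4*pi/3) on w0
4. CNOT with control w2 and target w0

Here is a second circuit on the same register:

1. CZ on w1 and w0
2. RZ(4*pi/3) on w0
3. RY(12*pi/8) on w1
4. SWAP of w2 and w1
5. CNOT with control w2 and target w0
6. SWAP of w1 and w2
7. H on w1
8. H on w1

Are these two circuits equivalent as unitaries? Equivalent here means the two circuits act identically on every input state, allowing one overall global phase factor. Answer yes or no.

No: there is an input state on which the two circuits produce genuinely different outputs (not merely differing by a phase).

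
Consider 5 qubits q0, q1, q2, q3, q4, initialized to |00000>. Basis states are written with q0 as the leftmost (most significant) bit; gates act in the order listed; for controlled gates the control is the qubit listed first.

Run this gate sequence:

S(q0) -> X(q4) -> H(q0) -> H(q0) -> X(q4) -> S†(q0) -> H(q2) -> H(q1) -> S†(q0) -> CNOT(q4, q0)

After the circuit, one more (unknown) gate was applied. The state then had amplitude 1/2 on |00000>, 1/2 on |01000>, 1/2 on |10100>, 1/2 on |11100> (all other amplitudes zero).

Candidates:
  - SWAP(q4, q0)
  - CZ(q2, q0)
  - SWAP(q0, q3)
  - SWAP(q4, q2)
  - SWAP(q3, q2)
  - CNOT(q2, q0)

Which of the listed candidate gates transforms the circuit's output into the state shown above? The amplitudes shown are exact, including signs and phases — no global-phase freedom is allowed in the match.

It was CNOT(q2, q0) that produced the state shown. Key observation: gates 1-6 undo each other exactly, leaving only the rest of the circuit to track.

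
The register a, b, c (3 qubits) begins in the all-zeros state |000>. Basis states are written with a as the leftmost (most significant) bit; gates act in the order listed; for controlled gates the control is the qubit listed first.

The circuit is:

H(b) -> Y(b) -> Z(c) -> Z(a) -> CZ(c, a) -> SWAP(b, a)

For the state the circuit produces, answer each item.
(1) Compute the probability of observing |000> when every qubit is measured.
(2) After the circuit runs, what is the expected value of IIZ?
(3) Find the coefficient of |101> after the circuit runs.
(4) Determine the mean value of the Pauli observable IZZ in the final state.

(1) The probability of measuring |000> is 1/2.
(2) The expectation value of IIZ is 1.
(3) The amplitude on |101> is 0.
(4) The expectation value of IZZ is 1.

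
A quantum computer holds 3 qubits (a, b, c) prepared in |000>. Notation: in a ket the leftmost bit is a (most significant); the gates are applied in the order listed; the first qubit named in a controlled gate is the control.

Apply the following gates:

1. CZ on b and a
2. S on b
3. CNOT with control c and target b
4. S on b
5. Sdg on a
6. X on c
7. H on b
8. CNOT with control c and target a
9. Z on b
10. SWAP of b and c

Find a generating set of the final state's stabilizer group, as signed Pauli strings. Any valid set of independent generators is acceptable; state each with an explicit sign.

The final state is stabilized by the group generated by -IIX, -ZII, -IZI; other independent generating sets are equally valid.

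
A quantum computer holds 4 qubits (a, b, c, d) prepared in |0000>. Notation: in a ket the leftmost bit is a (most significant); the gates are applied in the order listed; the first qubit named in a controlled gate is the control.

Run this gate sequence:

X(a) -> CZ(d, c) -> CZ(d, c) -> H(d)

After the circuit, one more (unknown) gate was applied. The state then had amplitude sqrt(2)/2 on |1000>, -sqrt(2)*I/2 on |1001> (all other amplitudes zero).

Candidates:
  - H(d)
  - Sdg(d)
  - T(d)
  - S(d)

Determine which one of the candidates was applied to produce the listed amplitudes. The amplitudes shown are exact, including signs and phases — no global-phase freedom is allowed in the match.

The applied gate was Sdg(d). Key observation: steps 2-3 multiply out to the identity, so the circuit reduces to the remaining gates.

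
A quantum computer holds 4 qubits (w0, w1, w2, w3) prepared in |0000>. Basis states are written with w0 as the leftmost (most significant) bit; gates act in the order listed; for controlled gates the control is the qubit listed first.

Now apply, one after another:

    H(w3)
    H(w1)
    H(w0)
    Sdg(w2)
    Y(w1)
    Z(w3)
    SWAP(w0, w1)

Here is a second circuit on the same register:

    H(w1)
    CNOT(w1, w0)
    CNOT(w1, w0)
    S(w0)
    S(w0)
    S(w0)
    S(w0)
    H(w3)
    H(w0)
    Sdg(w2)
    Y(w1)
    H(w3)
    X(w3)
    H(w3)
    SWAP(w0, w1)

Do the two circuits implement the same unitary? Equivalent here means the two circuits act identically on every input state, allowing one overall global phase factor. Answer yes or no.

Yes, they are equivalent — the unitaries differ by at most a global phase.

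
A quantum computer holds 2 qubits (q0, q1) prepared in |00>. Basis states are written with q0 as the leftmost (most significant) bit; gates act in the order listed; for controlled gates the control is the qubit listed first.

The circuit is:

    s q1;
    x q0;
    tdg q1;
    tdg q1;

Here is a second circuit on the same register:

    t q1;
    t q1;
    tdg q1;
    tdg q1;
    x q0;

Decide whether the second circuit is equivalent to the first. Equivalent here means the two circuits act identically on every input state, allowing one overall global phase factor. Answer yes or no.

Yes: on every input state the two circuits agree up to one overall phase factor.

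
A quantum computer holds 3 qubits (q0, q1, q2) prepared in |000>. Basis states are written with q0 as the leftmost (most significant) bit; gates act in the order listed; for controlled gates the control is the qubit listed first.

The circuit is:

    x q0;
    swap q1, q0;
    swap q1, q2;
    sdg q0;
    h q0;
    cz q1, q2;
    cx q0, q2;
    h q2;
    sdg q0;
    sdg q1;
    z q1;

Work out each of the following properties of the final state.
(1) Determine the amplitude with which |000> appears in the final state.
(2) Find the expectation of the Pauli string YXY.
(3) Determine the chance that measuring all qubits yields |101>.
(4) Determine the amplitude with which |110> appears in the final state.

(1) The amplitude on |000> is 1/2.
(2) The expectation value of YXY is 0.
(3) The probability of measuring |101> is 1/4.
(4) |110> carries amplitude 0 in the final state.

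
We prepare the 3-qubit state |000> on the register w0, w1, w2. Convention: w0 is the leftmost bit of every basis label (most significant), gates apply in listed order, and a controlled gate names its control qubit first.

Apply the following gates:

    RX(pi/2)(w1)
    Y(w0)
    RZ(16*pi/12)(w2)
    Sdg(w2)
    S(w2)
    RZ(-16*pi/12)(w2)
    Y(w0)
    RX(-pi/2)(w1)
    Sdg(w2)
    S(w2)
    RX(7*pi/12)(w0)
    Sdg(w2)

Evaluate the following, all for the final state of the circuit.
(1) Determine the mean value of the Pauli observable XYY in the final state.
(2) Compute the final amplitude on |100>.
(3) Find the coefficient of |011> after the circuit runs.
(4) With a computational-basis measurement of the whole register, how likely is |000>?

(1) The expectation value of XYY is 0. Key observation: gates 1-8 undo each other exactly, leaving only the rest of the circuit to track.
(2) |100> carries amplitude -I*sqrt(sqrt(2) + 2)/4 - I*sqrt(6 - 3*sqrt(2))/4 in the final state.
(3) The final state's coefficient on |011> equals 0.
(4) A full measurement returns |000> with probability -sqrt(6)/8 + sqrt(2)/8 + 1/2.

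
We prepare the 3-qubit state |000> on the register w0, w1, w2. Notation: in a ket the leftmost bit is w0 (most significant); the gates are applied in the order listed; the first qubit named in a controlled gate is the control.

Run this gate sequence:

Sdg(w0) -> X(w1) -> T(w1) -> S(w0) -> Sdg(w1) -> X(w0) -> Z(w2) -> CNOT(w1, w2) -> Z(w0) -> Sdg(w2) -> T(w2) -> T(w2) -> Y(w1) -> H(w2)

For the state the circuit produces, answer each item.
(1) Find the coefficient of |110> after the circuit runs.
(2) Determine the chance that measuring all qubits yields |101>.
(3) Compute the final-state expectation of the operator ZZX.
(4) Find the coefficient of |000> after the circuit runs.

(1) The final state's coefficient on |110> equals 0.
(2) The probability of measuring |101> is 1/2.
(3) The expectation value of ZZX is 1.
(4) |000> carries amplitude 0 in the final state.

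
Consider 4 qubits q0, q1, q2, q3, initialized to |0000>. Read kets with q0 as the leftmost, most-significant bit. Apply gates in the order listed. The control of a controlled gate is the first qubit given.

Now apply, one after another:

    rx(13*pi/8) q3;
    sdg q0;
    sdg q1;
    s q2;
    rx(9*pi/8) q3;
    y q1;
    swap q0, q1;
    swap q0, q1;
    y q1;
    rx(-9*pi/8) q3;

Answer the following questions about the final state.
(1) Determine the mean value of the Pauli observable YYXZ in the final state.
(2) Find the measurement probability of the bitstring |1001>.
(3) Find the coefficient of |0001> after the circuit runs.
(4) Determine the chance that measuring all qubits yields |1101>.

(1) The expectation value of YYXZ is 0. Key observation: the block from step 5 through step 10 cancels to the identity and can be dropped.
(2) Outcome |1001> occurs with probability 0.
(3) The amplitude on |0001> is -I*sin(3*pi/16).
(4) The probability of measuring |1101> is 0.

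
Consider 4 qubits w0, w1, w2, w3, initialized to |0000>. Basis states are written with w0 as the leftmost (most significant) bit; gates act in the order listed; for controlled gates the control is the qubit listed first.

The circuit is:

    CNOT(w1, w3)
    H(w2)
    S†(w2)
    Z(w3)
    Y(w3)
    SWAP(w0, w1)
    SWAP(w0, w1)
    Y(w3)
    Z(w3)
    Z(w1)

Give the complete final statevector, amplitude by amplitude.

After the circuit, the state carries amplitude sqrt(2)/2 on |0000>, -sqrt(2)*I/2 on |0010>, and 0 on every other basis state.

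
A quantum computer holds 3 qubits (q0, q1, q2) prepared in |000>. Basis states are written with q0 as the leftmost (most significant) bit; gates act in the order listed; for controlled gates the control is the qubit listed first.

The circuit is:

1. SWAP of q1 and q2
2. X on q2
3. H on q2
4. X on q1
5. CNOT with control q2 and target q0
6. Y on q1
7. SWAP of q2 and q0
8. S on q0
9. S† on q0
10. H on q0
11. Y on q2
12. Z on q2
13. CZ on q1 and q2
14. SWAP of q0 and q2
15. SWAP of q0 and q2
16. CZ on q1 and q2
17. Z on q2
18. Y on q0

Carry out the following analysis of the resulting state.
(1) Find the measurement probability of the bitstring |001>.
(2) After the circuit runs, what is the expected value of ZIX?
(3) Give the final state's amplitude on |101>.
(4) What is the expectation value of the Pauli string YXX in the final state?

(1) A full measurement returns |001> with probability 1/4. Key observation: the block from step 12 through step 17 cancels to the identity and can be dropped.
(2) The expectation value of ZIX is -1.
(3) |101> carries amplitude I/2 in the final state.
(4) The expectation value of YXX is 0.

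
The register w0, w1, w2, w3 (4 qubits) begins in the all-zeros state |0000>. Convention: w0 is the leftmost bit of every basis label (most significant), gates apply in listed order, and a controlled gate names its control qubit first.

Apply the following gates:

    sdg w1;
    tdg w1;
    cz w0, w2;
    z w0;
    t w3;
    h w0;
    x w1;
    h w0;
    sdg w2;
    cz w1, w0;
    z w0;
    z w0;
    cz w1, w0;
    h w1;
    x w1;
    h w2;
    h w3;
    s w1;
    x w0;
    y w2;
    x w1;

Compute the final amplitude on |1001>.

The amplitude on |1001> is sqrt(2)/4.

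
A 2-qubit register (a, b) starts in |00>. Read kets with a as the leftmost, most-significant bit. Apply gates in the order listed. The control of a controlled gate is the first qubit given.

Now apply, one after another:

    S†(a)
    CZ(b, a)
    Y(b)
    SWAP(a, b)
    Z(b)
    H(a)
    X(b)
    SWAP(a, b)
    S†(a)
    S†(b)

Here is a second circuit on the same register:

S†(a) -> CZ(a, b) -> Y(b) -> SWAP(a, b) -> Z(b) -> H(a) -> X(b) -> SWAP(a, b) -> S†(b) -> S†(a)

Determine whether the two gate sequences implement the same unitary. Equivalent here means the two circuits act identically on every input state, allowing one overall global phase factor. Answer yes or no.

Yes: on every input state the two circuits agree up to one overall phase factor.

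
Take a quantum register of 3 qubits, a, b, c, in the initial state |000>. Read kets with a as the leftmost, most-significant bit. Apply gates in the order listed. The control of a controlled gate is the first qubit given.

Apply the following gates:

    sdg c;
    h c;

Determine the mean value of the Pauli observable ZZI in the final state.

The observable ZZI averages to 1.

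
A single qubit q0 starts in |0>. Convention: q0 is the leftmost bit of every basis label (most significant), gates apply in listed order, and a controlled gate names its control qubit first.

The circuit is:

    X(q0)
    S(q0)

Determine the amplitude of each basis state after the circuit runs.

The final amplitudes are 0 on |0>, I on |1>.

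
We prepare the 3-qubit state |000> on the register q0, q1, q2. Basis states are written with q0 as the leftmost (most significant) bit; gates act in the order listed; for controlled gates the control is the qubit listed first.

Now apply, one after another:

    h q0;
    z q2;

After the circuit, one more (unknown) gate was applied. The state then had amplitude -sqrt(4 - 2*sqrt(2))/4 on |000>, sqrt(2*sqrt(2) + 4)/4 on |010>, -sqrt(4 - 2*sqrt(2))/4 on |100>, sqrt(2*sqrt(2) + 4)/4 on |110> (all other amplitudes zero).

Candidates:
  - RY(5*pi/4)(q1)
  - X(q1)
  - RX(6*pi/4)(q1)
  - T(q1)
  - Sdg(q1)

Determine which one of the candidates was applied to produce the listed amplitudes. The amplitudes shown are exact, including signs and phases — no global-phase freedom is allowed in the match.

The applied gate was RY(5*pi/4)(q1).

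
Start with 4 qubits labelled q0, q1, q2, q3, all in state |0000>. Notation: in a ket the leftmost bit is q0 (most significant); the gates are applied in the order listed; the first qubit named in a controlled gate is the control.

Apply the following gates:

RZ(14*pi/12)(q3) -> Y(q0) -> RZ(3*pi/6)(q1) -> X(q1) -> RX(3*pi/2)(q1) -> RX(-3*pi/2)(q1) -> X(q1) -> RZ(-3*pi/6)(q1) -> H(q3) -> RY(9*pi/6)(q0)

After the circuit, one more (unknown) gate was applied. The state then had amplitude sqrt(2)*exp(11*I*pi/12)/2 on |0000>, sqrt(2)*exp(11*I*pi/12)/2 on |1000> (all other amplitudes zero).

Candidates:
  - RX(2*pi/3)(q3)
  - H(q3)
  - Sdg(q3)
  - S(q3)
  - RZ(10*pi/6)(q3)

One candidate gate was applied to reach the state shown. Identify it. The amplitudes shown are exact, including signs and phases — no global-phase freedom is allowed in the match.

The applied gate was H(q3).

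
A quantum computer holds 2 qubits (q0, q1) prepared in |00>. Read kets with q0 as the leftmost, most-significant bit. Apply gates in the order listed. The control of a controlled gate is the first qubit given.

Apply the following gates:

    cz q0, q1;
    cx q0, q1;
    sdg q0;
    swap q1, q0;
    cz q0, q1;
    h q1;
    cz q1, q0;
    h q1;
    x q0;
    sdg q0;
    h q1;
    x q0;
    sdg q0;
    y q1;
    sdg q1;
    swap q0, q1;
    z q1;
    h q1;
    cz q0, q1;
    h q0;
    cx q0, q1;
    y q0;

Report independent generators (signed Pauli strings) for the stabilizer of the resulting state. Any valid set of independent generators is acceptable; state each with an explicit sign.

The stabilizer group can be generated by -XI, -IY, among other valid generating sets.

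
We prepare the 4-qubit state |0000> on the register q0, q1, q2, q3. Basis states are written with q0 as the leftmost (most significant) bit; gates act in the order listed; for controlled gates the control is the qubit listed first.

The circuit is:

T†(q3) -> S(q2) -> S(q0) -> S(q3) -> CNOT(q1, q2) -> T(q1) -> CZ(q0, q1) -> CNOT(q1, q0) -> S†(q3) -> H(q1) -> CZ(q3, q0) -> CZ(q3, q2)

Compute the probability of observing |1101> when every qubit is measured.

The probability of measuring |1101> is 0.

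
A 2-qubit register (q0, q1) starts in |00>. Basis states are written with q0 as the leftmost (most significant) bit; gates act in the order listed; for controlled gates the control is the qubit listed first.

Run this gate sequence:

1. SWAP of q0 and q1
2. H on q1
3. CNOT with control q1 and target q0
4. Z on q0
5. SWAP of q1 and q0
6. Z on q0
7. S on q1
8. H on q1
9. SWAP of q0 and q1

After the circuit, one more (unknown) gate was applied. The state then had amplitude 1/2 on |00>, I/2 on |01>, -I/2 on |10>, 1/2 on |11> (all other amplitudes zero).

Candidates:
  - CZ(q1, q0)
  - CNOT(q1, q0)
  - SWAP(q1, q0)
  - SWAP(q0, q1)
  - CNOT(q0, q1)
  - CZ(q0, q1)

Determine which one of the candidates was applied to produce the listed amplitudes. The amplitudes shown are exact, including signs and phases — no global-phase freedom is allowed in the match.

The applied gate was CNOT(q0, q1).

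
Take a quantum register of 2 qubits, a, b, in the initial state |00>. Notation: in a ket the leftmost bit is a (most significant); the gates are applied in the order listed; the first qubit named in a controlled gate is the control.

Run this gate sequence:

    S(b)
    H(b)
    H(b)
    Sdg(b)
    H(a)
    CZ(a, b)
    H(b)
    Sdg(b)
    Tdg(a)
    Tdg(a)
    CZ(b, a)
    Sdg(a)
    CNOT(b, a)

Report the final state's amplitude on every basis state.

The final amplitudes are 1/2 on |00>, -I/2 on |01>, -1/2 on |10>, -I/2 on |11>. Key observation: steps 1-4 multiply out to the identity, so the circuit reduces to the remaining gates.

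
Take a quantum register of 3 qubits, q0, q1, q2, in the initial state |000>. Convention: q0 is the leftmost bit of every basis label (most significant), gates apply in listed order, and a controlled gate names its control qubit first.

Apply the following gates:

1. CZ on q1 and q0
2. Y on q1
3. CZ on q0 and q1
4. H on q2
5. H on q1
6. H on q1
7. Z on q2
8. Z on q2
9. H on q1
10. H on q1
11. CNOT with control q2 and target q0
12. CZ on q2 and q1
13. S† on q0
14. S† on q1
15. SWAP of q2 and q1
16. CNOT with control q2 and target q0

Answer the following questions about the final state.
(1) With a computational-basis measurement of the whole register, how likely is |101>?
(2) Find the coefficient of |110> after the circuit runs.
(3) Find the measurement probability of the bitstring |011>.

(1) The probability of measuring |101> is 1/2. Key observation: steps 5-10 multiply out to the identity, so the circuit reduces to the remaining gates.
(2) The amplitude on |110> is 0.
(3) Outcome |011> occurs with probability 1/2.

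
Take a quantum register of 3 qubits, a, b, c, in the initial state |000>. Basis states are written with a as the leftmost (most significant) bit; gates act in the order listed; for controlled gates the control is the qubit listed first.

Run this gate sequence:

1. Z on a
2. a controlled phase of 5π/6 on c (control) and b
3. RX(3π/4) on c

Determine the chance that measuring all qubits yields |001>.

Outcome |001> occurs with probability sqrt(2)/4 + 1/2.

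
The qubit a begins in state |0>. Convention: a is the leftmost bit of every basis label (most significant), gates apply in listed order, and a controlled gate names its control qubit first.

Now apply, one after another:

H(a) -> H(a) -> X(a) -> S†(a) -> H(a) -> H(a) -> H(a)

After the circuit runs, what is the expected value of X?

In the final state, X has expectation -1.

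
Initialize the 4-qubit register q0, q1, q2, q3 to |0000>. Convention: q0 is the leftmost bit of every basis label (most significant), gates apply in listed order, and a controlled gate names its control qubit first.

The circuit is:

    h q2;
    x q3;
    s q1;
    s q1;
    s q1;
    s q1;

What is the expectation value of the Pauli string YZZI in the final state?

In the final state, YZZI has expectation 0. Key observation: the block from step 3 through step 6 cancels to the identity and can be dropped.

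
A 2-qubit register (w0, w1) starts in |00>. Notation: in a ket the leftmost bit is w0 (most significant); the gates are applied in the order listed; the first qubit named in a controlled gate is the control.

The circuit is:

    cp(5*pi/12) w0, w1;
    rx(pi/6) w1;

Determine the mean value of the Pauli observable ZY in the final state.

In the final state, ZY has expectation -1/2.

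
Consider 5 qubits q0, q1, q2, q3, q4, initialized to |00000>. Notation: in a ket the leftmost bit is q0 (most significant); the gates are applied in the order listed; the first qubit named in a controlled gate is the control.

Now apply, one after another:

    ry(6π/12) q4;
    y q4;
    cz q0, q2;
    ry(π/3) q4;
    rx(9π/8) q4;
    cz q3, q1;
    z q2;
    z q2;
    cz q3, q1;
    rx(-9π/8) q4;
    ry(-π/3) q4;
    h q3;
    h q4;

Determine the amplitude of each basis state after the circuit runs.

The final amplitudes are -sqrt(2)*I/2 on |00001>, -sqrt(2)*I/2 on |00011>, and 0 on every other basis state. Key observation: gates 4-11 undo each other exactly, leaving only the rest of the circuit to track.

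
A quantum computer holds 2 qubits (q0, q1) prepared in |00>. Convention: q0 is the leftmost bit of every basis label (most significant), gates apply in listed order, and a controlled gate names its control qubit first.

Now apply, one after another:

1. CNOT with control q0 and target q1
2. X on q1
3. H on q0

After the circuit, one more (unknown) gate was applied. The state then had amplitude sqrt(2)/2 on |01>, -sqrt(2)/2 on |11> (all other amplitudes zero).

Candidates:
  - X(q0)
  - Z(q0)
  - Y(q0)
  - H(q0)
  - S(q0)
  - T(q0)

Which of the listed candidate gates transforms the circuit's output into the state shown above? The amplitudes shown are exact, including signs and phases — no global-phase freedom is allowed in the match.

The applied gate was Z(q0).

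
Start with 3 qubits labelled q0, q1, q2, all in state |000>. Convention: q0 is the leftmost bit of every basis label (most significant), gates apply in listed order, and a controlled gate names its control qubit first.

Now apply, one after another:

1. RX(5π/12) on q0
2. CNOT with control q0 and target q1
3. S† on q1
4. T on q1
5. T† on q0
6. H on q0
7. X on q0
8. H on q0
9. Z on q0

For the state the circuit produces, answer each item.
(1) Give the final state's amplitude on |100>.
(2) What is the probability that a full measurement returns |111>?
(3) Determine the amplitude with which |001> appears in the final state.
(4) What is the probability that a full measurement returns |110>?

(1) |100> carries amplitude 0 in the final state.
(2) The probability of measuring |111> is 0.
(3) The amplitude on |001> is 0.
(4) Outcome |110> occurs with probability -sqrt(6)/8 + sqrt(2)/8 + 1/2.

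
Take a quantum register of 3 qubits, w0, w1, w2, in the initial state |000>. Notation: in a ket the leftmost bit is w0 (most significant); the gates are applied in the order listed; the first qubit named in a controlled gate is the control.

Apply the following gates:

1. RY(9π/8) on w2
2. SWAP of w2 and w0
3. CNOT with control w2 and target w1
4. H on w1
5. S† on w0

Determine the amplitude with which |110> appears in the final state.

The final state's coefficient on |110> equals -sqrt(2)*I*cos(pi/16)/2.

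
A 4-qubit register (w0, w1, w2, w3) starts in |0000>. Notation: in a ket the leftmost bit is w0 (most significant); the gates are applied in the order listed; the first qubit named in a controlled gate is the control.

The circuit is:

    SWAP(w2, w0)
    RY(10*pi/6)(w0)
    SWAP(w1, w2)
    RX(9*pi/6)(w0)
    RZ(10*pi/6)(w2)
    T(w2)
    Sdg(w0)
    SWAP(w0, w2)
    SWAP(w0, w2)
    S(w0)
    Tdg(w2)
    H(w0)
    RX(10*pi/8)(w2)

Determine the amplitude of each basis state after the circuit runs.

The resulting statevector has amplitude sqrt(2 - sqrt(2))*(-exp(2*I*pi/3) - exp(I*pi/6) + sqrt(3)*exp(I*pi/6) + sqrt(3)*exp(2*I*pi/3))/8 on |0000>, sqrt(sqrt(2) + 2)*(-sqrt(3)*exp(I*pi/6) - exp(2*I*pi/3) + exp(I*pi/6) + sqrt(3)*exp(2*I*pi/3))/8 on |0010>, sqrt(2 - sqrt(2))*(-sqrt(3)*exp(2*I*pi/3) - exp(2*I*pi/3) + exp(I*pi/6) + sqrt(3)*exp(I*pi/6))/8 on |1000>, sqrt(sqrt(2) + 2)*(exp(I*pi/6) + exp(2*I*pi/3) + sqrt(3)*exp(I*pi/6) + sqrt(3)*exp(2*I*pi/3))/8 on |1010>, and 0 on every other basis state. Key observation: gates 6-11 undo each other exactly, leaving only the rest of the circuit to track.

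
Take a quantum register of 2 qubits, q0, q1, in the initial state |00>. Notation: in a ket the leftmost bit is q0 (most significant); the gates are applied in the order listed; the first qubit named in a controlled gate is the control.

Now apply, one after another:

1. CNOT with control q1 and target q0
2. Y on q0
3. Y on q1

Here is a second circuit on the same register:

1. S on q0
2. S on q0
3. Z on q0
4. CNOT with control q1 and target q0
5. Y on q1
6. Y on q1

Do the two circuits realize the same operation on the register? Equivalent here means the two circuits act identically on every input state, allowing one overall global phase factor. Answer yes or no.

No, they are not equivalent — no single phase factor reconciles the two unitaries.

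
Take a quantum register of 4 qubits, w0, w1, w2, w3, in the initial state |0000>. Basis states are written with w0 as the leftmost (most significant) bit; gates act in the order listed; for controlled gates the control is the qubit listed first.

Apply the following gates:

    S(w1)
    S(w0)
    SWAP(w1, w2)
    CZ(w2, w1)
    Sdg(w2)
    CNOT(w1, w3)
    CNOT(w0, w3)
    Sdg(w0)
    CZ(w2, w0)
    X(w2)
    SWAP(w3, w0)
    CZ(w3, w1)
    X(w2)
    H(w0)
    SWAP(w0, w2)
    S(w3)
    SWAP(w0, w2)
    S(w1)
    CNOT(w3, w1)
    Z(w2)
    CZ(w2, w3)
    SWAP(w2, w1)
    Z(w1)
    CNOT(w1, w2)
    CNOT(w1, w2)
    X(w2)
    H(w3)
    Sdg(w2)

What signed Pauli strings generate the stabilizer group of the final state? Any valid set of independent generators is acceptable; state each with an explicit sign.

The stabilizer group can be generated by +XIII, +IIIX, +IZII, -IIZI, among other valid generating sets. Key observation: gates 24-25 undo each other exactly, leaving only the rest of the circuit to track.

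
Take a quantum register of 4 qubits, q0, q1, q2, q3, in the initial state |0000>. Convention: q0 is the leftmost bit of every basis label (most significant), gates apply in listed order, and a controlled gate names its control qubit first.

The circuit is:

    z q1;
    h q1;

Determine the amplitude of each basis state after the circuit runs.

The resulting statevector has amplitude sqrt(2)/2 on |0000>, sqrt(2)/2 on |0100>, and 0 on every other basis state.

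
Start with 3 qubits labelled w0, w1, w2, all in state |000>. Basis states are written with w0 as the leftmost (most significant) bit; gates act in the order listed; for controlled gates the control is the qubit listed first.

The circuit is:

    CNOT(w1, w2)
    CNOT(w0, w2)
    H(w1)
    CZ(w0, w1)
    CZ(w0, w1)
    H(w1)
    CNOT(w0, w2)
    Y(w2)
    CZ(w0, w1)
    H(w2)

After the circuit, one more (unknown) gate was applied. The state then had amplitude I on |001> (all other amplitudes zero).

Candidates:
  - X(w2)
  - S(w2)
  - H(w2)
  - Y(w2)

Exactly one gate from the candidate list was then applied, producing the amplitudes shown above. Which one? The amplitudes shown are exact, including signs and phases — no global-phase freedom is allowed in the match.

The unique candidate consistent with the amplitudes is H(w2). Key observation: the block from step 2 through step 7 cancels to the identity and can be dropped.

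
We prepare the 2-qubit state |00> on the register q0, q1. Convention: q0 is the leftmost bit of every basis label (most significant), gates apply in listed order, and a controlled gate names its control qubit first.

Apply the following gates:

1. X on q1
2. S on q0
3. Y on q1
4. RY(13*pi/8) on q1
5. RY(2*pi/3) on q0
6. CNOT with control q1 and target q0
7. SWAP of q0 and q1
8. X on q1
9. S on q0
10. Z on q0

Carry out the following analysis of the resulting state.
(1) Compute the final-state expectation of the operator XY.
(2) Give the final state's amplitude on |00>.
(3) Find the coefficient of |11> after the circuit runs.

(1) The observable XY averages to sqrt(sqrt(2) + 2)/4.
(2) The amplitude on |00> is sqrt(3)*I*cos(3*pi/16)/2.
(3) |11> carries amplitude -sqrt(3)*sin(3*pi/16)/2 in the final state.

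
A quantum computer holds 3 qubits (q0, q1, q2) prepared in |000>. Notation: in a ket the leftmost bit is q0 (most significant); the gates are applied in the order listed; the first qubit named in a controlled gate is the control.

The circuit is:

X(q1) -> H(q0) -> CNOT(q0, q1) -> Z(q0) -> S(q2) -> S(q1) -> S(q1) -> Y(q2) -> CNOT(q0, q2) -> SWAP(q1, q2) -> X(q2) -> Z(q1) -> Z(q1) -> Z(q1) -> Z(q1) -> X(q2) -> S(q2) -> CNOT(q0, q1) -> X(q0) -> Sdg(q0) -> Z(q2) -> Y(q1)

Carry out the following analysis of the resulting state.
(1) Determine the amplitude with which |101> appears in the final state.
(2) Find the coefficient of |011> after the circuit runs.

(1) The final state's coefficient on |101> equals sqrt(2)/2. Key observation: gates 11-16 undo each other exactly, leaving only the rest of the circuit to track.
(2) |011> carries amplitude 0 in the final state.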